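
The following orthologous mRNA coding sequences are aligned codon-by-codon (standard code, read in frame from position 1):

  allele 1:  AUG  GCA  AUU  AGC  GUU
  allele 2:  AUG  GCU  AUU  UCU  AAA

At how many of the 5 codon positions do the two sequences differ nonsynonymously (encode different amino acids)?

Codon 1: AUG Met / AUG Met — identical.
Codon 2: GCA Ala / GCU Ala — synonymous.
Codon 3: AUU Ile / AUU Ile — identical.
Codon 4: AGC Ser / UCU Ser — synonymous.
Codon 5: GUU Val / AAA Lys — nonsynonymous.
Nonsynonymous differences: 1.

1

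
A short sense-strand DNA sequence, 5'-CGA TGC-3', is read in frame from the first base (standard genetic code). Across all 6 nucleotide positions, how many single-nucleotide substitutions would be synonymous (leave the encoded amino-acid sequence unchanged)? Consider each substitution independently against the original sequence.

Codon 1 (CGA, Arg): 4 synonymous substitutions.
Codon 2 (TGC, Cys): 1 synonymous substitution.
Total: 4 + 1 = 5.

5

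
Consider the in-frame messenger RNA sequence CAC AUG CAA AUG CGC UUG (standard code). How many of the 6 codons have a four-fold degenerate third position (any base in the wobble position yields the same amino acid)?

1

Codon 1 CAC (His): third position 2-fold.
Codon 2 AUG (Met): third position 1-fold.
Codon 3 CAA (Gln): third position 2-fold.
Codon 4 AUG (Met): third position 1-fold.
Codon 5 CGC (Arg): third position 4-fold.
Codon 6 UUG (Leu): third position 2-fold.
Four-fold degenerate third positions: 1.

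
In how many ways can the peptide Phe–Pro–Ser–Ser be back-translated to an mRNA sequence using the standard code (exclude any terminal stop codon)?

Phe: 2 codons.
Pro: 4 codons.
Ser: 6 codons.
Ser: 6 codons.
2 × 4 × 6 × 6 = 288.

288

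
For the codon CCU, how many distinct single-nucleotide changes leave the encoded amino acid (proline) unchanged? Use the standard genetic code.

Position 1: none → 0 synonymous.
Position 2: none → 0 synonymous.
Position 3: CCC, CCA, CCG → 3 synonymous.
Total: 0 + 0 + 3 = 3.

3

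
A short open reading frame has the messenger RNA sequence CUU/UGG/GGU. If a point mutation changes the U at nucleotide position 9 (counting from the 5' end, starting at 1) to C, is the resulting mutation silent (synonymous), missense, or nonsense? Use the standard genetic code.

silent

Position 9 falls in codon 3: GGU → Gly.
After the substitution the codon is GGC → Gly.
Both encode Gly, so the change is synonymous.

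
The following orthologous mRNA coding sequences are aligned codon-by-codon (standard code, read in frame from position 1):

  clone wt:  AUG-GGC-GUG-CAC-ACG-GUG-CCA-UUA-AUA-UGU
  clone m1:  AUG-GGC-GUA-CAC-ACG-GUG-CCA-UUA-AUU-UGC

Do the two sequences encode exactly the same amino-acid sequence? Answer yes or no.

yes

Codon 1: AUG Met / AUG Met — identical.
Codon 2: GGC Gly / GGC Gly — identical.
Codon 3: GUG Val / GUA Val — synonymous.
Codon 4: CAC His / CAC His — identical.
Codon 5: ACG Thr / ACG Thr — identical.
Codon 6: GUG Val / GUG Val — identical.
Codon 7: CCA Pro / CCA Pro — identical.
Codon 8: UUA Leu / UUA Leu — identical.
Codon 9: AUA Ile / AUU Ile — synonymous.
Codon 10: UGU Cys / UGC Cys — synonymous.
Nonsynonymous differences: 0 → same protein.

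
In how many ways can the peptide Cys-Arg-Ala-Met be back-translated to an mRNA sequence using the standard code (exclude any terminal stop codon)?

48

Cys: 2 codons.
Arg: 6 codons.
Ala: 4 codons.
Met: 1 codon.
2 × 6 × 4 × 1 = 48.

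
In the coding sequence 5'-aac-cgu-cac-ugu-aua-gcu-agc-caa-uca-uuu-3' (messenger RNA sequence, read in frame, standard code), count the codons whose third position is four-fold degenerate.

Codon 1 AAC (Asn): third position 2-fold.
Codon 2 CGU (Arg): third position 4-fold.
Codon 3 CAC (His): third position 2-fold.
Codon 4 UGU (Cys): third position 2-fold.
Codon 5 AUA (Ile): third position 3-fold.
Codon 6 GCU (Ala): third position 4-fold.
Codon 7 AGC (Ser): third position 2-fold.
Codon 8 CAA (Gln): third position 2-fold.
Codon 9 UCA (Ser): third position 4-fold.
Codon 10 UUU (Phe): third position 2-fold.
Four-fold degenerate third positions: 3.

3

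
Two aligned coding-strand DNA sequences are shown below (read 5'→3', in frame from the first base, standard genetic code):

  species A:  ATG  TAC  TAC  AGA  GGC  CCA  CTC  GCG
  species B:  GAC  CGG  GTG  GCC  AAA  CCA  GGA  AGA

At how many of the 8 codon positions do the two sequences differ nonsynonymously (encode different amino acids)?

Codon 1: ATG Met / GAC Asp — nonsynonymous.
Codon 2: TAC Tyr / CGG Arg — nonsynonymous.
Codon 3: TAC Tyr / GTG Val — nonsynonymous.
Codon 4: AGA Arg / GCC Ala — nonsynonymous.
Codon 5: GGC Gly / AAA Lys — nonsynonymous.
Codon 6: CCA Pro / CCA Pro — identical.
Codon 7: CTC Leu / GGA Gly — nonsynonymous.
Codon 8: GCG Ala / AGA Arg — nonsynonymous.
Nonsynonymous differences: 7.

7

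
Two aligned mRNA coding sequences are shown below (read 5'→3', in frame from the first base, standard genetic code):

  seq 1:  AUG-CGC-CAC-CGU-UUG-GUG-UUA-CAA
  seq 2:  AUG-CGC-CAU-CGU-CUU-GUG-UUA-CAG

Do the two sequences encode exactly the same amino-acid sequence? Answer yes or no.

Codon 1: AUG Met / AUG Met — identical.
Codon 2: CGC Arg / CGC Arg — identical.
Codon 3: CAC His / CAU His — synonymous.
Codon 4: CGU Arg / CGU Arg — identical.
Codon 5: UUG Leu / CUU Leu — synonymous.
Codon 6: GUG Val / GUG Val — identical.
Codon 7: UUA Leu / UUA Leu — identical.
Codon 8: CAA Gln / CAG Gln — synonymous.
Nonsynonymous differences: 0 → same protein.

yes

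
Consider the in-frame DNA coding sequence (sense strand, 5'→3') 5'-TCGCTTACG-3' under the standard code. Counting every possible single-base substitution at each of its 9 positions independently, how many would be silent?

Codon 1 (TCG, Ser): 3 synonymous substitutions.
Codon 2 (CTT, Leu): 3 synonymous substitutions.
Codon 3 (ACG, Thr): 3 synonymous substitutions.
Total: 3 + 3 + 3 = 9.

9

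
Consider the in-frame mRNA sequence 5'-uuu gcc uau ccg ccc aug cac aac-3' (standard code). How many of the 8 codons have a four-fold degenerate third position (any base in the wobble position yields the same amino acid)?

Codon 1 UUU (Phe): third position 2-fold.
Codon 2 GCC (Ala): third position 4-fold.
Codon 3 UAU (Tyr): third position 2-fold.
Codon 4 CCG (Pro): third position 4-fold.
Codon 5 CCC (Pro): third position 4-fold.
Codon 6 AUG (Met): third position 1-fold.
Codon 7 CAC (His): third position 2-fold.
Codon 8 AAC (Asn): third position 2-fold.
Four-fold degenerate third positions: 3.

3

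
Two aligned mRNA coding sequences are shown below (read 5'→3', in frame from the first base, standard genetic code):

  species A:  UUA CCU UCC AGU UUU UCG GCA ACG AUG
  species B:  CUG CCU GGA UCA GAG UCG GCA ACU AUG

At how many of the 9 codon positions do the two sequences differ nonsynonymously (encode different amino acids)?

2

Codon 1: UUA Leu / CUG Leu — synonymous.
Codon 2: CCU Pro / CCU Pro — identical.
Codon 3: UCC Ser / GGA Gly — nonsynonymous.
Codon 4: AGU Ser / UCA Ser — synonymous.
Codon 5: UUU Phe / GAG Glu — nonsynonymous.
Codon 6: UCG Ser / UCG Ser — identical.
Codon 7: GCA Ala / GCA Ala — identical.
Codon 8: ACG Thr / ACU Thr — synonymous.
Codon 9: AUG Met / AUG Met — identical.
Nonsynonymous differences: 2.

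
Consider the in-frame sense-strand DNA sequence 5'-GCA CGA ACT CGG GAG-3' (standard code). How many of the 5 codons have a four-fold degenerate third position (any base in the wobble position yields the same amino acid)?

Codon 1 GCA (Ala): third position 4-fold.
Codon 2 CGA (Arg): third position 4-fold.
Codon 3 ACT (Thr): third position 4-fold.
Codon 4 CGG (Arg): third position 4-fold.
Codon 5 GAG (Glu): third position 2-fold.
Four-fold degenerate third positions: 4.

4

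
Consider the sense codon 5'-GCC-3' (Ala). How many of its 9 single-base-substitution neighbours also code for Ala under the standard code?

3

Position 1: none → 0 synonymous.
Position 2: none → 0 synonymous.
Position 3: GCU, GCA, GCG → 3 synonymous.
Total: 0 + 0 + 3 = 3.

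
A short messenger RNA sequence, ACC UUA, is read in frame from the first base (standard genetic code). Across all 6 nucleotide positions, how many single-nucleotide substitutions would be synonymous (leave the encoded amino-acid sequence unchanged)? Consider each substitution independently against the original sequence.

Codon 1 (ACC, Thr): 3 synonymous substitutions.
Codon 2 (UUA, Leu): 2 synonymous substitutions.
Total: 3 + 2 = 5.

5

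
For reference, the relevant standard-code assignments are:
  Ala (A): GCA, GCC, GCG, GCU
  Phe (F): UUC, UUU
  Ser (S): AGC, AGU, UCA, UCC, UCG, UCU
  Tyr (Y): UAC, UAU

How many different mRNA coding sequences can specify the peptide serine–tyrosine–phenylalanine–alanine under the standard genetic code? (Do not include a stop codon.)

96

Ser: 6 codons.
Tyr: 2 codons.
Phe: 2 codons.
Ala: 4 codons.
6 × 2 × 2 × 4 = 96.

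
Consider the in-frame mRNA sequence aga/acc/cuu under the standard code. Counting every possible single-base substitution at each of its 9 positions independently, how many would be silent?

8

Codon 1 (AGA, Arg): 2 synonymous substitutions.
Codon 2 (ACC, Thr): 3 synonymous substitutions.
Codon 3 (CUU, Leu): 3 synonymous substitutions.
Total: 2 + 3 + 3 = 8.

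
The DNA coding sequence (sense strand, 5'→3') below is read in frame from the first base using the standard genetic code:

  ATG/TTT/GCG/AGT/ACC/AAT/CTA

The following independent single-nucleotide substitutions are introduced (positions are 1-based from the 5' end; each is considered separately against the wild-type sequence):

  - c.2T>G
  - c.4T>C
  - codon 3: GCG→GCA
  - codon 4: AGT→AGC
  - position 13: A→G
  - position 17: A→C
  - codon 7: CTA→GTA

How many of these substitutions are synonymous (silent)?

2

Codon 1: ATG (Met) → AGG (Arg) — missense.
Codon 2: TTT (Phe) → CTT (Leu) — missense.
Codon 3: GCG (Ala) → GCA (Ala) — synonymous.
Codon 4: AGT (Ser) → AGC (Ser) — synonymous.
Codon 5: ACC (Thr) → GCC (Ala) — missense.
Codon 6: AAT (Asn) → ACT (Thr) — missense.
Codon 7: CTA (Leu) → GTA (Val) — missense.
Synonymous: 2 of 7.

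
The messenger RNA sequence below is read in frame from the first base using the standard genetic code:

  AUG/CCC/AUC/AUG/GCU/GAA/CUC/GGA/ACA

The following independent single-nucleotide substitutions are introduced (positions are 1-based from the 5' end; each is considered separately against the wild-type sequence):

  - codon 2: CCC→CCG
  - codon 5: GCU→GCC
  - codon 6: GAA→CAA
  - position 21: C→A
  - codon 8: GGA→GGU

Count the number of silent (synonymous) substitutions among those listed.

Codon 2: CCC (Pro) → CCG (Pro) — synonymous.
Codon 5: GCU (Ala) → GCC (Ala) — synonymous.
Codon 6: GAA (Glu) → CAA (Gln) — missense.
Codon 7: CUC (Leu) → CUA (Leu) — synonymous.
Codon 8: GGA (Gly) → GGU (Gly) — synonymous.
Synonymous: 4 of 5.

4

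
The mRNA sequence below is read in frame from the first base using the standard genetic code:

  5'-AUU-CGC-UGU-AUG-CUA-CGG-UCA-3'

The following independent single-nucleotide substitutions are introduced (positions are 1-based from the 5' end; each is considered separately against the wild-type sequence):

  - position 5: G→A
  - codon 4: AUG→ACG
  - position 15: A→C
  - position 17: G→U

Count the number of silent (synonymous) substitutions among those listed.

1

Codon 2: CGC (Arg) → CAC (His) — missense.
Codon 4: AUG (Met) → ACG (Thr) — missense.
Codon 5: CUA (Leu) → CUC (Leu) — synonymous.
Codon 6: CGG (Arg) → CUG (Leu) — missense.
Synonymous: 1 of 4.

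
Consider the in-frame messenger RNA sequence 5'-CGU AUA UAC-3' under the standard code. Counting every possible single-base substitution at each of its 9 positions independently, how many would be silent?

6

Codon 1 (CGU, Arg): 3 synonymous substitutions.
Codon 2 (AUA, Ile): 2 synonymous substitutions.
Codon 3 (UAC, Tyr): 1 synonymous substitution.
Total: 3 + 2 + 1 = 6.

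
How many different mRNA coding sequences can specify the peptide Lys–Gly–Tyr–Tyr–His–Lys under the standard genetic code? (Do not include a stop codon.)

128

Lys: 2 codons.
Gly: 4 codons.
Tyr: 2 codons.
Tyr: 2 codons.
His: 2 codons.
Lys: 2 codons.
2 × 4 × 2 × 2 × 2 × 2 = 128.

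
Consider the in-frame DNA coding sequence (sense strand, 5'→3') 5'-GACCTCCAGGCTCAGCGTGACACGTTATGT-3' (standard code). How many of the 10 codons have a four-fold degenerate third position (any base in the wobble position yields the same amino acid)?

4

Codon 1 GAC (Asp): third position 2-fold.
Codon 2 CTC (Leu): third position 4-fold.
Codon 3 CAG (Gln): third position 2-fold.
Codon 4 GCT (Ala): third position 4-fold.
Codon 5 CAG (Gln): third position 2-fold.
Codon 6 CGT (Arg): third position 4-fold.
Codon 7 GAC (Asp): third position 2-fold.
Codon 8 ACG (Thr): third position 4-fold.
Codon 9 TTA (Leu): third position 2-fold.
Codon 10 TGT (Cys): third position 2-fold.
Four-fold degenerate third positions: 4.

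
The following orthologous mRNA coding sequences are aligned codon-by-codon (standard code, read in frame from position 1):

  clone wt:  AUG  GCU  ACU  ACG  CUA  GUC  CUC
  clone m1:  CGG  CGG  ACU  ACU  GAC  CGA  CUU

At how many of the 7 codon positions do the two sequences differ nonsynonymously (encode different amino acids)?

Codon 1: AUG Met / CGG Arg — nonsynonymous.
Codon 2: GCU Ala / CGG Arg — nonsynonymous.
Codon 3: ACU Thr / ACU Thr — identical.
Codon 4: ACG Thr / ACU Thr — synonymous.
Codon 5: CUA Leu / GAC Asp — nonsynonymous.
Codon 6: GUC Val / CGA Arg — nonsynonymous.
Codon 7: CUC Leu / CUU Leu — synonymous.
Nonsynonymous differences: 4.

4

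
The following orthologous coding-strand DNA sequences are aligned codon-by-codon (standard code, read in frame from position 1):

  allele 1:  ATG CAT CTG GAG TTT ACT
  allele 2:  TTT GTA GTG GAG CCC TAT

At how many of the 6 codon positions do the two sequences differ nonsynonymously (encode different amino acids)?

5

Codon 1: ATG Met / TTT Phe — nonsynonymous.
Codon 2: CAT His / GTA Val — nonsynonymous.
Codon 3: CTG Leu / GTG Val — nonsynonymous.
Codon 4: GAG Glu / GAG Glu — identical.
Codon 5: TTT Phe / CCC Pro — nonsynonymous.
Codon 6: ACT Thr / TAT Tyr — nonsynonymous.
Nonsynonymous differences: 5.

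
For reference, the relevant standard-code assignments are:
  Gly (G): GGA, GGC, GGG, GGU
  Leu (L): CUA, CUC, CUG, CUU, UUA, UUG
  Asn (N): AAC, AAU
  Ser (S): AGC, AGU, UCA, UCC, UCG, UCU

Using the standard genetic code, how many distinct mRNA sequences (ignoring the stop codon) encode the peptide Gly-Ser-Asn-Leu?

288

Gly: 4 codons.
Ser: 6 codons.
Asn: 2 codons.
Leu: 6 codons.
4 × 6 × 2 × 6 = 288.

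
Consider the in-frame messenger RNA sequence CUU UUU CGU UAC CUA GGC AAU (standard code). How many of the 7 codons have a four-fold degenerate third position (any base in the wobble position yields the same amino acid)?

4

Codon 1 CUU (Leu): third position 4-fold.
Codon 2 UUU (Phe): third position 2-fold.
Codon 3 CGU (Arg): third position 4-fold.
Codon 4 UAC (Tyr): third position 2-fold.
Codon 5 CUA (Leu): third position 4-fold.
Codon 6 GGC (Gly): third position 4-fold.
Codon 7 AAU (Asn): third position 2-fold.
Four-fold degenerate third positions: 4.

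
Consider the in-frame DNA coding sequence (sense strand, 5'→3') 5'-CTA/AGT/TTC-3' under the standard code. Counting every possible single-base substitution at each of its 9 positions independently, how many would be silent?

6

Codon 1 (CTA, Leu): 4 synonymous substitutions.
Codon 2 (AGT, Ser): 1 synonymous substitution.
Codon 3 (TTC, Phe): 1 synonymous substitution.
Total: 4 + 1 + 1 = 6.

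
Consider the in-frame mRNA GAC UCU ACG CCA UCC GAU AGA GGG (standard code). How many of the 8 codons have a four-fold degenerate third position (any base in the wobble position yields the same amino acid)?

5

Codon 1 GAC (Asp): third position 2-fold.
Codon 2 UCU (Ser): third position 4-fold.
Codon 3 ACG (Thr): third position 4-fold.
Codon 4 CCA (Pro): third position 4-fold.
Codon 5 UCC (Ser): third position 4-fold.
Codon 6 GAU (Asp): third position 2-fold.
Codon 7 AGA (Arg): third position 2-fold.
Codon 8 GGG (Gly): third position 4-fold.
Four-fold degenerate third positions: 5.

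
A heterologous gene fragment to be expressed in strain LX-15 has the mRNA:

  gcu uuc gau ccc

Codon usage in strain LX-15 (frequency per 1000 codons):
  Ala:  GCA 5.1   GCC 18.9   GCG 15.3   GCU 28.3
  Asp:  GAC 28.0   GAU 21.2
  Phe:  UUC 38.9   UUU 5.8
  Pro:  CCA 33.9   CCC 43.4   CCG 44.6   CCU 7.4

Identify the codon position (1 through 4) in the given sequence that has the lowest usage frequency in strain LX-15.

Codon 1 GCU (Ala): 28.3 per 1000.
Codon 2 UUC (Phe): 38.9 per 1000.
Codon 3 GAU (Asp): 21.2 per 1000.
Codon 4 CCC (Pro): 43.4 per 1000.
Lowest frequency is 21.2 at codon 3.

3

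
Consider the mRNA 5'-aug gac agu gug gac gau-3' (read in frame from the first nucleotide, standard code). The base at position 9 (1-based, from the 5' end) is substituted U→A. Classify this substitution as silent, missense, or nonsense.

missense

Position 9 falls in codon 3: AGU → Ser.
After the substitution the codon is AGA → Arg.
Ser ≠ Arg, so this is a missense mutation.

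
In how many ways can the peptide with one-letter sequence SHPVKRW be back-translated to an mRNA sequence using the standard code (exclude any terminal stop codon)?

Ser: 6 codons.
His: 2 codons.
Pro: 4 codons.
Val: 4 codons.
Lys: 2 codons.
Arg: 6 codons.
Trp: 1 codon.
6 × 2 × 4 × 4 × 2 × 6 × 1 = 2304.

2304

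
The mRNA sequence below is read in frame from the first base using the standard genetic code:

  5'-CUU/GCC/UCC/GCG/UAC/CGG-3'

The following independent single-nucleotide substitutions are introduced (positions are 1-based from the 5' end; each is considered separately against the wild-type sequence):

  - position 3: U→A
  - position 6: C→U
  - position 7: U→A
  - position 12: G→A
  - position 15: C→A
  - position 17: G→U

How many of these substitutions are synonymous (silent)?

Codon 1: CUU (Leu) → CUA (Leu) — synonymous.
Codon 2: GCC (Ala) → GCU (Ala) — synonymous.
Codon 3: UCC (Ser) → ACC (Thr) — missense.
Codon 4: GCG (Ala) → GCA (Ala) — synonymous.
Codon 5: UAC (Tyr) → UAA (Stop) — nonsense.
Codon 6: CGG (Arg) → CUG (Leu) — missense.
Synonymous: 3 of 6.

3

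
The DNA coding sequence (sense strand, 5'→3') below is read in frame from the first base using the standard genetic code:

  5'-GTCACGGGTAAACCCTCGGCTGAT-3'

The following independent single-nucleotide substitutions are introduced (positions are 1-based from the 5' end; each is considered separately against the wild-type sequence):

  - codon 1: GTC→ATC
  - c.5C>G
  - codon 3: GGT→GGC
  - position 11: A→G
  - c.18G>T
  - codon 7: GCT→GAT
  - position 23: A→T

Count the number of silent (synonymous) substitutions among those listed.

Codon 1: GTC (Val) → ATC (Ile) — missense.
Codon 2: ACG (Thr) → AGG (Arg) — missense.
Codon 3: GGT (Gly) → GGC (Gly) — synonymous.
Codon 4: AAA (Lys) → AGA (Arg) — missense.
Codon 6: TCG (Ser) → TCT (Ser) — synonymous.
Codon 7: GCT (Ala) → GAT (Asp) — missense.
Codon 8: GAT (Asp) → GTT (Val) — missense.
Synonymous: 2 of 7.

2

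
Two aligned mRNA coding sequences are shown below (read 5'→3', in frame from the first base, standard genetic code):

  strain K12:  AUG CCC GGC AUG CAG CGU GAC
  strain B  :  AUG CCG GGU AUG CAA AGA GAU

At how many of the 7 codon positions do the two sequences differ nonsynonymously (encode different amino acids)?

Codon 1: AUG Met / AUG Met — identical.
Codon 2: CCC Pro / CCG Pro — synonymous.
Codon 3: GGC Gly / GGU Gly — synonymous.
Codon 4: AUG Met / AUG Met — identical.
Codon 5: CAG Gln / CAA Gln — synonymous.
Codon 6: CGU Arg / AGA Arg — synonymous.
Codon 7: GAC Asp / GAU Asp — synonymous.
Nonsynonymous differences: 0.

0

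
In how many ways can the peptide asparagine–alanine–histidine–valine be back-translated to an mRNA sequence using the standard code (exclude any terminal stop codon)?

64

Asn: 2 codons.
Ala: 4 codons.
His: 2 codons.
Val: 4 codons.
2 × 4 × 2 × 4 = 64.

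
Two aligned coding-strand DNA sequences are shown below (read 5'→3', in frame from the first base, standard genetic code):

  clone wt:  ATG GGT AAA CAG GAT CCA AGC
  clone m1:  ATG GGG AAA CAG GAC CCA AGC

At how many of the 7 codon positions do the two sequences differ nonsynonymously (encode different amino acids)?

0

Codon 1: ATG Met / ATG Met — identical.
Codon 2: GGT Gly / GGG Gly — synonymous.
Codon 3: AAA Lys / AAA Lys — identical.
Codon 4: CAG Gln / CAG Gln — identical.
Codon 5: GAT Asp / GAC Asp — synonymous.
Codon 6: CCA Pro / CCA Pro — identical.
Codon 7: AGC Ser / AGC Ser — identical.
Nonsynonymous differences: 0.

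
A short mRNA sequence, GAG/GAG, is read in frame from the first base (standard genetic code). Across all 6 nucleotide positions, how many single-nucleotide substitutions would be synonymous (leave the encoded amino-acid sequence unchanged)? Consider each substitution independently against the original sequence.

2

Codon 1 (GAG, Glu): 1 synonymous substitution.
Codon 2 (GAG, Glu): 1 synonymous substitution.
Total: 1 + 1 = 2.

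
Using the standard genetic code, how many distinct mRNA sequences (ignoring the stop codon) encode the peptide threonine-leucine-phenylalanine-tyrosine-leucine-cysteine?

1152

Thr: 4 codons.
Leu: 6 codons.
Phe: 2 codons.
Tyr: 2 codons.
Leu: 6 codons.
Cys: 2 codons.
4 × 6 × 2 × 2 × 6 × 2 = 1152.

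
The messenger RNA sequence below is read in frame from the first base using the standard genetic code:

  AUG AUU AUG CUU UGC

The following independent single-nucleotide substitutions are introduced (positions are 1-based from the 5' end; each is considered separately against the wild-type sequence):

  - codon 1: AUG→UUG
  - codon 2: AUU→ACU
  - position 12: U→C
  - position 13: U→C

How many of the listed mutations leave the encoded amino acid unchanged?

Codon 1: AUG (Met) → UUG (Leu) — missense.
Codon 2: AUU (Ile) → ACU (Thr) — missense.
Codon 4: CUU (Leu) → CUC (Leu) — synonymous.
Codon 5: UGC (Cys) → CGC (Arg) — missense.
Synonymous: 1 of 4.

1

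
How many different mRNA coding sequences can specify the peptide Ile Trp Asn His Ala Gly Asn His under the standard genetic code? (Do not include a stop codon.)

Ile: 3 codons.
Trp: 1 codon.
Asn: 2 codons.
His: 2 codons.
Ala: 4 codons.
Gly: 4 codons.
Asn: 2 codons.
His: 2 codons.
3 × 1 × 2 × 2 × 4 × 4 × 2 × 2 = 768.

768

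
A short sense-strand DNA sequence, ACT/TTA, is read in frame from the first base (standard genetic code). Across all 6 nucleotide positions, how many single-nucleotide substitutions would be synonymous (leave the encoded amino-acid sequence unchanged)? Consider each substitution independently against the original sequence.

Codon 1 (ACT, Thr): 3 synonymous substitutions.
Codon 2 (TTA, Leu): 2 synonymous substitutions.
Total: 3 + 2 = 5.

5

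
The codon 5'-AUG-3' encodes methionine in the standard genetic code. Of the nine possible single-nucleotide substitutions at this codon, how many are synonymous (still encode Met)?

0

Position 1: none → 0 synonymous.
Position 2: none → 0 synonymous.
Position 3: none → 0 synonymous.
Total: 0 + 0 + 0 = 0.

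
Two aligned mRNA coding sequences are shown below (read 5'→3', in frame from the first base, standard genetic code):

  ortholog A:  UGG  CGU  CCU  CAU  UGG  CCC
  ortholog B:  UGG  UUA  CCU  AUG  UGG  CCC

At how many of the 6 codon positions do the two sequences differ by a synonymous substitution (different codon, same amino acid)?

0

Codon 1: UGG Trp / UGG Trp — identical.
Codon 2: CGU Arg / UUA Leu — nonsynonymous.
Codon 3: CCU Pro / CCU Pro — identical.
Codon 4: CAU His / AUG Met — nonsynonymous.
Codon 5: UGG Trp / UGG Trp — identical.
Codon 6: CCC Pro / CCC Pro — identical.
Synonymous differences: 0.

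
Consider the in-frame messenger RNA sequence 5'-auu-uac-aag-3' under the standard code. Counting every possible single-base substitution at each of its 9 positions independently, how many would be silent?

Codon 1 (AUU, Ile): 2 synonymous substitutions.
Codon 2 (UAC, Tyr): 1 synonymous substitution.
Codon 3 (AAG, Lys): 1 synonymous substitution.
Total: 2 + 1 + 1 = 4.

4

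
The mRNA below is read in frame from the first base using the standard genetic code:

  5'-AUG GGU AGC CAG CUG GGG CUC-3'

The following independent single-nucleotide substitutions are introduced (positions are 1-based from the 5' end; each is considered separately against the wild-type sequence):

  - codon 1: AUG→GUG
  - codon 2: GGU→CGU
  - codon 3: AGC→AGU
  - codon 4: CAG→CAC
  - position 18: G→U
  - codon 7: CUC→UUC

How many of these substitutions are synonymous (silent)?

Codon 1: AUG (Met) → GUG (Val) — missense.
Codon 2: GGU (Gly) → CGU (Arg) — missense.
Codon 3: AGC (Ser) → AGU (Ser) — synonymous.
Codon 4: CAG (Gln) → CAC (His) — missense.
Codon 6: GGG (Gly) → GGU (Gly) — synonymous.
Codon 7: CUC (Leu) → UUC (Phe) — missense.
Synonymous: 2 of 6.

2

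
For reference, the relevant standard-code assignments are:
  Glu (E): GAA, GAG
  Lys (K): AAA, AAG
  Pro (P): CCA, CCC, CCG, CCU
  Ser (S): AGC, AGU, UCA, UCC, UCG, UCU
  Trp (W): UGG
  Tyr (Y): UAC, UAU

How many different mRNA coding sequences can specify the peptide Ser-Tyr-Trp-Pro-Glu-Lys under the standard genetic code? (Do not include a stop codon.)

Ser: 6 codons.
Tyr: 2 codons.
Trp: 1 codon.
Pro: 4 codons.
Glu: 2 codons.
Lys: 2 codons.
6 × 2 × 1 × 4 × 2 × 2 = 192.

192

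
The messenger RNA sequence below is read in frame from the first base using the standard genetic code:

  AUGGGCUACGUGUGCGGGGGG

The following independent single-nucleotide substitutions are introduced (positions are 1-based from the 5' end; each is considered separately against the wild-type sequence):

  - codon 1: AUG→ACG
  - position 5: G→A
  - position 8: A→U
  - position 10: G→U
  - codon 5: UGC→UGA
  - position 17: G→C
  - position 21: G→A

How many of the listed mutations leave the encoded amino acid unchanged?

1

Codon 1: AUG (Met) → ACG (Thr) — missense.
Codon 2: GGC (Gly) → GAC (Asp) — missense.
Codon 3: UAC (Tyr) → UUC (Phe) — missense.
Codon 4: GUG (Val) → UUG (Leu) — missense.
Codon 5: UGC (Cys) → UGA (Stop) — nonsense.
Codon 6: GGG (Gly) → GCG (Ala) — missense.
Codon 7: GGG (Gly) → GGA (Gly) — synonymous.
Synonymous: 1 of 7.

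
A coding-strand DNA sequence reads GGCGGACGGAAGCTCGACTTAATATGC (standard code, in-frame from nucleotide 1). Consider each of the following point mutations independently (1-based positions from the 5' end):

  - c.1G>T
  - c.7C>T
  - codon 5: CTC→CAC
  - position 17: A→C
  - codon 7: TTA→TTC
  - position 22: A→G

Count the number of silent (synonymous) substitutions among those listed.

0

Codon 1: GGC (Gly) → TGC (Cys) — missense.
Codon 3: CGG (Arg) → TGG (Trp) — missense.
Codon 5: CTC (Leu) → CAC (His) — missense.
Codon 6: GAC (Asp) → GCC (Ala) — missense.
Codon 7: TTA (Leu) → TTC (Phe) — missense.
Codon 8: ATA (Ile) → GTA (Val) — missense.
Synonymous: 0 of 6.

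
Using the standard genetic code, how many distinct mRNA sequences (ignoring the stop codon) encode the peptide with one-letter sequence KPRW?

Lys: 2 codons.
Pro: 4 codons.
Arg: 6 codons.
Trp: 1 codon.
2 × 4 × 6 × 1 = 48.

48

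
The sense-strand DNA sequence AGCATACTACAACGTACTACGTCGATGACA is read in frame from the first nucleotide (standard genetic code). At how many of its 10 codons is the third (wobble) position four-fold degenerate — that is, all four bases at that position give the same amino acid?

Codon 1 AGC (Ser): third position 2-fold.
Codon 2 ATA (Ile): third position 3-fold.
Codon 3 CTA (Leu): third position 4-fold.
Codon 4 CAA (Gln): third position 2-fold.
Codon 5 CGT (Arg): third position 4-fold.
Codon 6 ACT (Thr): third position 4-fold.
Codon 7 ACG (Thr): third position 4-fold.
Codon 8 TCG (Ser): third position 4-fold.
Codon 9 ATG (Met): third position 1-fold.
Codon 10 ACA (Thr): third position 4-fold.
Four-fold degenerate third positions: 6.

6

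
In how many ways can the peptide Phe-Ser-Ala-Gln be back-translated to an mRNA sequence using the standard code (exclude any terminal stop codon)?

Phe: 2 codons.
Ser: 6 codons.
Ala: 4 codons.
Gln: 2 codons.
2 × 6 × 4 × 2 = 96.

96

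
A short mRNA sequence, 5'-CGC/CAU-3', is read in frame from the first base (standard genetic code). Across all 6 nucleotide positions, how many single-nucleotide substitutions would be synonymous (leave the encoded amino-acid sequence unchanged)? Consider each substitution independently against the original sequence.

Codon 1 (CGC, Arg): 3 synonymous substitutions.
Codon 2 (CAU, His): 1 synonymous substitution.
Total: 3 + 1 = 4.

4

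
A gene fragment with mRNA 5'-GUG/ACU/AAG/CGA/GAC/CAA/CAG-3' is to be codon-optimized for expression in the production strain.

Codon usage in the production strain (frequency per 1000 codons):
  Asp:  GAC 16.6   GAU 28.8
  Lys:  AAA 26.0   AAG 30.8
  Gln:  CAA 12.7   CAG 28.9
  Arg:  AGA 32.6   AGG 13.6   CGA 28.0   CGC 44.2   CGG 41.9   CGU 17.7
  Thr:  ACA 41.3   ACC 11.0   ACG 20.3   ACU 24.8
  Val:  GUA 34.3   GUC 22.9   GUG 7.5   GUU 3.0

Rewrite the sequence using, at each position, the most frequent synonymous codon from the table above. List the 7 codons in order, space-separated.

GUA ACA AAG CGC GAU CAG CAG

Codon 1 (Val): best is GUA at 34.3.
Codon 2 (Thr): best is ACA at 41.3.
Codon 3 (Lys): best is AAG at 30.8.
Codon 4 (Arg): best is CGC at 44.2.
Codon 5 (Asp): best is GAU at 28.8.
Codon 6 (Gln): best is CAG at 28.9.
Codon 7 (Gln): best is CAG at 28.9.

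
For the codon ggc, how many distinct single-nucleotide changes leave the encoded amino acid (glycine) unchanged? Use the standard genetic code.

Position 1: none → 0 synonymous.
Position 2: none → 0 synonymous.
Position 3: GGU, GGA, GGG → 3 synonymous.
Total: 0 + 0 + 3 = 3.

3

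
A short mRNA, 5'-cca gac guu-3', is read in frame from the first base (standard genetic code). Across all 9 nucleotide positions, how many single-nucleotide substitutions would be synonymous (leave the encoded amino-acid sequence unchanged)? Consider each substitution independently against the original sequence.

Codon 1 (CCA, Pro): 3 synonymous substitutions.
Codon 2 (GAC, Asp): 1 synonymous substitution.
Codon 3 (GUU, Val): 3 synonymous substitutions.
Total: 3 + 1 + 3 = 7.

7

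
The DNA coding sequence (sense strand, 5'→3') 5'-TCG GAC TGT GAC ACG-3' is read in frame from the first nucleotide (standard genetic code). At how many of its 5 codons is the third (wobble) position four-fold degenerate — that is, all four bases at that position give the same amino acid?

2

Codon 1 TCG (Ser): third position 4-fold.
Codon 2 GAC (Asp): third position 2-fold.
Codon 3 TGT (Cys): third position 2-fold.
Codon 4 GAC (Asp): third position 2-fold.
Codon 5 ACG (Thr): third position 4-fold.
Four-fold degenerate third positions: 2.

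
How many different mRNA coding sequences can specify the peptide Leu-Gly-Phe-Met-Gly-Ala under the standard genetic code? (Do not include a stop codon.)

768

Leu: 6 codons.
Gly: 4 codons.
Phe: 2 codons.
Met: 1 codon.
Gly: 4 codons.
Ala: 4 codons.
6 × 4 × 2 × 1 × 4 × 4 = 768.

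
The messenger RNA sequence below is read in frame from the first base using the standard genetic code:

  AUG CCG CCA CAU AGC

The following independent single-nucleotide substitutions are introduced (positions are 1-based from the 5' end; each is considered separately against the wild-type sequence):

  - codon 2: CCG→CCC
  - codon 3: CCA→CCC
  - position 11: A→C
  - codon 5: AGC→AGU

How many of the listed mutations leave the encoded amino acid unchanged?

3

Codon 2: CCG (Pro) → CCC (Pro) — synonymous.
Codon 3: CCA (Pro) → CCC (Pro) — synonymous.
Codon 4: CAU (His) → CCU (Pro) — missense.
Codon 5: AGC (Ser) → AGU (Ser) — synonymous.
Synonymous: 3 of 4.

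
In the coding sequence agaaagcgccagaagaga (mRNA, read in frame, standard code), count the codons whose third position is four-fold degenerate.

Codon 1 AGA (Arg): third position 2-fold.
Codon 2 AAG (Lys): third position 2-fold.
Codon 3 CGC (Arg): third position 4-fold.
Codon 4 CAG (Gln): third position 2-fold.
Codon 5 AAG (Lys): third position 2-fold.
Codon 6 AGA (Arg): third position 2-fold.
Four-fold degenerate third positions: 1.

1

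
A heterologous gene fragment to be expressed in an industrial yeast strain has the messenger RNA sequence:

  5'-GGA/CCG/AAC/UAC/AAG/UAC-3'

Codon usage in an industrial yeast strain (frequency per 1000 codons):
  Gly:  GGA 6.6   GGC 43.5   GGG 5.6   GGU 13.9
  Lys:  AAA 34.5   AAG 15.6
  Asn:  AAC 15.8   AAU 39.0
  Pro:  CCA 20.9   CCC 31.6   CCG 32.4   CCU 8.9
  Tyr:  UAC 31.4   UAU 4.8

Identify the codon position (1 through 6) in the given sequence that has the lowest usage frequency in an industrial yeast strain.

Codon 1 GGA (Gly): 6.6 per 1000.
Codon 2 CCG (Pro): 32.4 per 1000.
Codon 3 AAC (Asn): 15.8 per 1000.
Codon 4 UAC (Tyr): 31.4 per 1000.
Codon 5 AAG (Lys): 15.6 per 1000.
Codon 6 UAC (Tyr): 31.4 per 1000.
Lowest frequency is 6.6 at codon 1.

1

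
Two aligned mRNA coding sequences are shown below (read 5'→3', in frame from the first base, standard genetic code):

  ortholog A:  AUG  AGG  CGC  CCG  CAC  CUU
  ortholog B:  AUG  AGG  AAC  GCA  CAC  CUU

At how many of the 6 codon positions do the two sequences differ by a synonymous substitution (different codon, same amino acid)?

Codon 1: AUG Met / AUG Met — identical.
Codon 2: AGG Arg / AGG Arg — identical.
Codon 3: CGC Arg / AAC Asn — nonsynonymous.
Codon 4: CCG Pro / GCA Ala — nonsynonymous.
Codon 5: CAC His / CAC His — identical.
Codon 6: CUU Leu / CUU Leu — identical.
Synonymous differences: 0.

0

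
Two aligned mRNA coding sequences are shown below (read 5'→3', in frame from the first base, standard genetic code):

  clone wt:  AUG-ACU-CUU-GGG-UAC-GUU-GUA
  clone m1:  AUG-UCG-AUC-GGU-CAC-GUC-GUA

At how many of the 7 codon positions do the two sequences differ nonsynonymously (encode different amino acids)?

3

Codon 1: AUG Met / AUG Met — identical.
Codon 2: ACU Thr / UCG Ser — nonsynonymous.
Codon 3: CUU Leu / AUC Ile — nonsynonymous.
Codon 4: GGG Gly / GGU Gly — synonymous.
Codon 5: UAC Tyr / CAC His — nonsynonymous.
Codon 6: GUU Val / GUC Val — synonymous.
Codon 7: GUA Val / GUA Val — identical.
Nonsynonymous differences: 3.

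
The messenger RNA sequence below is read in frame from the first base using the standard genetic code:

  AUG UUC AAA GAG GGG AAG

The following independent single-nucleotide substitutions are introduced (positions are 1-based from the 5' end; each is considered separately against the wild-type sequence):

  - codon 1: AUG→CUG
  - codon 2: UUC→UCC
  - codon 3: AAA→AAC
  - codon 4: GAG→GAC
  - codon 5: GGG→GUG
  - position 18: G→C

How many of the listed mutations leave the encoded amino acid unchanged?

Codon 1: AUG (Met) → CUG (Leu) — missense.
Codon 2: UUC (Phe) → UCC (Ser) — missense.
Codon 3: AAA (Lys) → AAC (Asn) — missense.
Codon 4: GAG (Glu) → GAC (Asp) — missense.
Codon 5: GGG (Gly) → GUG (Val) — missense.
Codon 6: AAG (Lys) → AAC (Asn) — missense.
Synonymous: 0 of 6.

0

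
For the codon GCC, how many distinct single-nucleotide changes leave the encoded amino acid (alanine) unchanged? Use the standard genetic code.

3

Position 1: none → 0 synonymous.
Position 2: none → 0 synonymous.
Position 3: GCU, GCA, GCG → 3 synonymous.
Total: 0 + 0 + 3 = 3.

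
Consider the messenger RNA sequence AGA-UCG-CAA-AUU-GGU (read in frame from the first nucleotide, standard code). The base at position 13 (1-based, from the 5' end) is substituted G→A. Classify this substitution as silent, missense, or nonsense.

missense

Position 13 falls in codon 5: GGU → Gly.
After the substitution the codon is AGU → Ser.
Gly ≠ Ser, so this is a missense mutation.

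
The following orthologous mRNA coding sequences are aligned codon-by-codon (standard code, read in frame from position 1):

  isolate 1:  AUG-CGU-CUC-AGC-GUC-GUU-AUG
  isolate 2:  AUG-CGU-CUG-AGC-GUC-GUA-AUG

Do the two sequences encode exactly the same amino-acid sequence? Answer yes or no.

Codon 1: AUG Met / AUG Met — identical.
Codon 2: CGU Arg / CGU Arg — identical.
Codon 3: CUC Leu / CUG Leu — synonymous.
Codon 4: AGC Ser / AGC Ser — identical.
Codon 5: GUC Val / GUC Val — identical.
Codon 6: GUU Val / GUA Val — synonymous.
Codon 7: AUG Met / AUG Met — identical.
Nonsynonymous differences: 0 → same protein.

yes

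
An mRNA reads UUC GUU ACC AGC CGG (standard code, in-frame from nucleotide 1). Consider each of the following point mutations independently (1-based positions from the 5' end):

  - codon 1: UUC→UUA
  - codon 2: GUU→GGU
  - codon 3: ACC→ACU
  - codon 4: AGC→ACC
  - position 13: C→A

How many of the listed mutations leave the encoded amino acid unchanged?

2

Codon 1: UUC (Phe) → UUA (Leu) — missense.
Codon 2: GUU (Val) → GGU (Gly) — missense.
Codon 3: ACC (Thr) → ACU (Thr) — synonymous.
Codon 4: AGC (Ser) → ACC (Thr) — missense.
Codon 5: CGG (Arg) → AGG (Arg) — synonymous.
Synonymous: 2 of 5.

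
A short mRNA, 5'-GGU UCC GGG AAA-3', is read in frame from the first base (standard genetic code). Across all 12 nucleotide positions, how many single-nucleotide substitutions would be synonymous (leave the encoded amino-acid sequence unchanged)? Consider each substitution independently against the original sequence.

Codon 1 (GGU, Gly): 3 synonymous substitutions.
Codon 2 (UCC, Ser): 3 synonymous substitutions.
Codon 3 (GGG, Gly): 3 synonymous substitutions.
Codon 4 (AAA, Lys): 1 synonymous substitution.
Total: 3 + 3 + 3 + 1 = 10.

10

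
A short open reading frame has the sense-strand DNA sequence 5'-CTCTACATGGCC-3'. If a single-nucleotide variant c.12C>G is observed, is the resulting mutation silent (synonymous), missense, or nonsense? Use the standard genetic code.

Position 12 falls in codon 4: GCC → Ala.
After the substitution the codon is GCG → Ala.
Both encode Ala, so the change is synonymous.

silent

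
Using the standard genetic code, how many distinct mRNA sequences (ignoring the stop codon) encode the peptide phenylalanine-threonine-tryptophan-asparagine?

16

Phe: 2 codons.
Thr: 4 codons.
Trp: 1 codon.
Asn: 2 codons.
2 × 4 × 1 × 2 = 16.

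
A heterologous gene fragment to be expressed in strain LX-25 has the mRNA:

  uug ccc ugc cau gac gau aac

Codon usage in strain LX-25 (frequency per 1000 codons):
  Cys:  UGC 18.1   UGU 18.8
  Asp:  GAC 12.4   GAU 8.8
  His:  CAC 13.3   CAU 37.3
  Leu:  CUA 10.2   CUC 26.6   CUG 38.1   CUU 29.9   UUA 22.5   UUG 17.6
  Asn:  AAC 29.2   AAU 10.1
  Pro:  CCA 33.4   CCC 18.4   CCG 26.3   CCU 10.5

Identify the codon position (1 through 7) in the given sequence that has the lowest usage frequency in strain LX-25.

Codon 1 UUG (Leu): 17.6 per 1000.
Codon 2 CCC (Pro): 18.4 per 1000.
Codon 3 UGC (Cys): 18.1 per 1000.
Codon 4 CAU (His): 37.3 per 1000.
Codon 5 GAC (Asp): 12.4 per 1000.
Codon 6 GAU (Asp): 8.8 per 1000.
Codon 7 AAC (Asn): 29.2 per 1000.
Lowest frequency is 8.8 at codon 6.

6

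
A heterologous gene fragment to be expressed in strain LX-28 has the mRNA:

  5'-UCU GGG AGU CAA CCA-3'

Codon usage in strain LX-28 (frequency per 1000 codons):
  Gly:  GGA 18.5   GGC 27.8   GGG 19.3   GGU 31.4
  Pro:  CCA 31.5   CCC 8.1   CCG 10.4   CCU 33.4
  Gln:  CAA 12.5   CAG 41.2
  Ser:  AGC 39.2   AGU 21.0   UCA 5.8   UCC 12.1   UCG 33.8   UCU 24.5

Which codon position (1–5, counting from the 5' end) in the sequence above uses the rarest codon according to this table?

Codon 1 UCU (Ser): 24.5 per 1000.
Codon 2 GGG (Gly): 19.3 per 1000.
Codon 3 AGU (Ser): 21.0 per 1000.
Codon 4 CAA (Gln): 12.5 per 1000.
Codon 5 CCA (Pro): 31.5 per 1000.
Lowest frequency is 12.5 at codon 4.

4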